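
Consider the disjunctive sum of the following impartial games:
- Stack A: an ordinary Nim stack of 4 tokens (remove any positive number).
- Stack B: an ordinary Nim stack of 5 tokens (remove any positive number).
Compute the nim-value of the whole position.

1

Stack A is a plain Nim stack of size 4, so its Grundy value is 4.
Stack B is a plain Nim stack of size 5, so its Grundy value is 5.
By the Sprague-Grundy theorem, the Grundy value of a sum of independent games is the XOR of the component values.
Combined value = 4 XOR 5 = 1.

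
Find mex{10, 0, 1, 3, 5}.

2

The values 0, 1 are all present; 2 is the first non-negative integer missing from the set.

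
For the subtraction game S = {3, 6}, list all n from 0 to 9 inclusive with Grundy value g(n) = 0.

Compute g(0), g(1), … for moves {3, 6}:
g(0) = mex{} = 0
g(1) = mex{} = 0
g(2) = mex{} = 0
g(3) = mex{0} = 1
g(4) = mex{0} = 1
g(5) = mex{0} = 1
g(6) = mex{0,1} = 2
g(7) = mex{0,1} = 2
g(8) = mex{0,1} = 2
g(9) = mex{1,2} = 0
The P-positions (g = 0) in 0..9 are 0, 1, 2, 9.

0, 1, 2, 9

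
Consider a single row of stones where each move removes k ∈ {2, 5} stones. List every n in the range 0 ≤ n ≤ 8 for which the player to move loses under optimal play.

0, 1, 4, 7, 8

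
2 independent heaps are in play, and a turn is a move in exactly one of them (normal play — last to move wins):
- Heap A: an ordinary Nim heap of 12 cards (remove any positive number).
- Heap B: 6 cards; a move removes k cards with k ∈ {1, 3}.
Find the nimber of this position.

12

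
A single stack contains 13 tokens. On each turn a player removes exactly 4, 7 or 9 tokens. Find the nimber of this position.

0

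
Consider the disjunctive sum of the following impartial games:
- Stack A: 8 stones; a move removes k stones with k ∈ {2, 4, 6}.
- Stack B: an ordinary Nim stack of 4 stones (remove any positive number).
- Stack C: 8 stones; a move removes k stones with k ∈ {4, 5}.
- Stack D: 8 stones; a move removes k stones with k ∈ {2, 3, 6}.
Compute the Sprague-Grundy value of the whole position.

Grundy values for stack A (subtraction set {2, 4, 6}):
k:     0  1  2  3  4  5  6  7  8
g(k):  0  0  1  1  2  2  3  3  0
So g(8) = 0.
Stack B is a plain Nim stack of size 4, so its Grundy value is 4.
For stack C, compute g(0), g(1), … with moves {4, 5}:
k:     0  1  2  3  4  5  6  7  8
g(k):  0  0  0  0  1  1  1  1  2
So g(8) = 2.
Build the Grundy sequence for stack D with g(k) = mex{g(k−s) : s ∈ {2, 3, 6}, s ≤ k}:
g(0) = mex{} = 0
g(1) = mex{} = 0
g(2) = mex{0} = 1
g(3) = mex{0} = 1
g(4) = mex{0,1} = 2
g(5) = mex{1} = 0
g(6) = mex{0,1,2} = 3
g(7) = mex{0,2} = 1
g(8) = mex{0,1,3} = 2
So g(8) = 2.
By the Sprague-Grundy theorem, the Grundy value of a sum of independent games is the XOR of the component values.
Combined value = 0 XOR 4 XOR 2 XOR 2 = 4.

4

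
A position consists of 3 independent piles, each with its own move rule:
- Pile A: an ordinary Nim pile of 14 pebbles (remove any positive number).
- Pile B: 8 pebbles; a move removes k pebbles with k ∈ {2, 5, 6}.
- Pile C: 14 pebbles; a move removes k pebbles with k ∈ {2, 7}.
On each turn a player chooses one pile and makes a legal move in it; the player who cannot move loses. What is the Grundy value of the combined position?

14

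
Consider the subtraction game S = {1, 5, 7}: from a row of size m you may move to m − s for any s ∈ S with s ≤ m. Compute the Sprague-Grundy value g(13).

Grundy values for subtraction set {1, 5, 7}:
k:     0  1  2  3  4  5  6  7  8  9 10 11 12 13
g(k):  0  1  0  1  0  1  0  1  0  1  0  1  0  1
So g(13) = 1.

1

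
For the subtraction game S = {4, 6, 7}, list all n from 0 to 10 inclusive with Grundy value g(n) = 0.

0, 1, 2, 3

Build the Grundy sequence with g(k) = mex{g(k−s) : s ∈ {4, 6, 7}, s ≤ k}:
k:     0  1  2  3  4  5  6  7  8  9 10
g(k):  0  0  0  0  1  1  1  1  2  2  2
The P-positions (g = 0) in 0..10 are 0, 1, 2, 3.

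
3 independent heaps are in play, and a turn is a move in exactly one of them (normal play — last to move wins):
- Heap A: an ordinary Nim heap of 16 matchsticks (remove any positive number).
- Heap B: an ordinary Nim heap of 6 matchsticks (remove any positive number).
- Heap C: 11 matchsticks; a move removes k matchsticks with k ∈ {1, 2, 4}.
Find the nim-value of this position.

20

Heap A is a plain Nim heap of size 16, so its Grundy value is 16.
Heap B is a plain Nim heap of size 6, so its Grundy value is 6.
Build the Grundy sequence for heap C with g(k) = mex{g(k−s) : s ∈ {1, 2, 4}, s ≤ k}:
k:     0  1  2  3  4  5  6  7  8  9 10 11
g(k):  0  1  2  0  1  2  0  1  2  0  1  2
So g(11) = 2.
By the Sprague-Grundy theorem, the Grundy value of a sum of independent games is the XOR of the component values.
Combined value = 16 XOR 6 XOR 2 = 20.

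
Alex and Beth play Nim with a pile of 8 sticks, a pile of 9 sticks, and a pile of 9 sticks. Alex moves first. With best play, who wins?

Alex wins

Write each in binary and XOR column by column:
  1000  (8)
  1001  (9)
  1001  (9)
  ----
  1000  (8)
The nim-sum is 8 ≠ 0, so this is an N-position: the player to move can win; Alex has a winning move.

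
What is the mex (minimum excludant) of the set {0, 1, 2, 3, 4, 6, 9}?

The values 0, 1, 2, 3, 4 are all present; 5 is the first non-negative integer missing from the set.

5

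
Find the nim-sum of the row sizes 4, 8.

In binary:
  0100  (4)
  1000  (8)
  ----
  1100  (12)

12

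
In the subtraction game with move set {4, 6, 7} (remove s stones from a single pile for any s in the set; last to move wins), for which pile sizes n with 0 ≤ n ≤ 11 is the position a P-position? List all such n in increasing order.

Grundy values for subtraction set {4, 6, 7}:
g(0) = mex{} = 0
g(1) = mex{} = 0
g(2) = mex{} = 0
g(3) = mex{} = 0
g(4) = mex{0} = 1
g(5) = mex{0} = 1
g(6) = mex{0} = 1
g(7) = mex{0} = 1
g(8) = mex{0,1} = 2
g(9) = mex{0,1} = 2
g(10) = mex{0,1} = 2
g(11) = mex{1} = 0
The P-positions (g = 0) in 0..11 are 0, 1, 2, 3, 11.

0, 1, 2, 3, 11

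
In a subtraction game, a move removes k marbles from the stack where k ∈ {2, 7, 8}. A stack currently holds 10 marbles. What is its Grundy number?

Compute g(0), g(1), … for moves {2, 7, 8}:
g(0) = mex{} = 0
g(1) = mex{} = 0
g(2) = mex{0} = 1
g(3) = mex{0} = 1
g(4) = mex{1} = 0
g(5) = mex{1} = 0
g(6) = mex{0} = 1
g(7) = mex{0} = 1
g(8) = mex{0,1} = 2
g(9) = mex{0,1} = 2
g(10) = mex{1,2} = 0
So g(10) = 0.

0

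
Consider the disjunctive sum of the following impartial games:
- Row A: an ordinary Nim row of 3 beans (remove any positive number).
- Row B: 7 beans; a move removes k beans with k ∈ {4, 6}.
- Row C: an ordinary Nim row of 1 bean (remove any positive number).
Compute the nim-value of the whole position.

Row A is a plain Nim row of size 3, so its Grundy value is 3.
For row B, compute g(0), g(1), … with moves {4, 6}:
g(0) = mex{} = 0
g(1) = mex{} = 0
g(2) = mex{} = 0
g(3) = mex{} = 0
g(4) = mex{0} = 1
g(5) = mex{0} = 1
g(6) = mex{0} = 1
g(7) = mex{0} = 1
So g(7) = 1.
Row C is a plain Nim row of size 1, so its Grundy value is 1.
By the Sprague-Grundy theorem, the Grundy value of a sum of independent games is the XOR of the component values.
Combined value = 3 XOR 1 XOR 1 = 3.

3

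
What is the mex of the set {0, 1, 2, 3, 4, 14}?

5

The values 0, 1, 2, 3, 4 are all present; 5 is the first non-negative integer missing from the set.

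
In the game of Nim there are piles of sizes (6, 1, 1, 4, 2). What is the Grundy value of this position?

Nim-sum: 6 ^ 1 ^ 1 ^ 4 ^ 2 = 0.

0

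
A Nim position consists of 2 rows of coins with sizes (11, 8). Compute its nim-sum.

Nim-sum: 11 ⊕ 8 = 3.

3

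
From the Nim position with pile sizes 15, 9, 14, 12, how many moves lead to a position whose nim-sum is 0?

Compute the nim-sum pairwise:
15 ⊕ 9 = 6
6 ⊕ 14 = 8
8 ⊕ 12 = 4
The overall nim-sum is X = 4. A pile of size p has a winning move iff p XOR X < p (reduce it to p XOR X).
  15: 15 XOR 4 = 11 < 15 — winning move (to 11).
  9: 9 XOR 4 = 13 ≥ 9 — no move.
  14: 14 XOR 4 = 10 < 14 — winning move (to 10).
  12: 12 XOR 4 = 8 < 12 — winning move (to 8).
That gives 3 winning moves.

3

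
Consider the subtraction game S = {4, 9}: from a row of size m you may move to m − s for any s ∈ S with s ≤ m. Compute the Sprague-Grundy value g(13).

0

Compute g(0), g(1), … for moves {4, 9}:
g(0) = mex{} = 0
g(1) = mex{} = 0
g(2) = mex{} = 0
g(3) = mex{} = 0
g(4) = mex{0} = 1
g(5) = mex{0} = 1
g(6) = mex{0} = 1
g(7) = mex{0} = 1
g(8) = mex{1} = 0
g(9) = mex{0,1} = 2
g(10) = mex{0,1} = 2
g(11) = mex{0,1} = 2
g(12) = mex{0} = 1
g(13) = mex{1,2} = 0
So g(13) = 0.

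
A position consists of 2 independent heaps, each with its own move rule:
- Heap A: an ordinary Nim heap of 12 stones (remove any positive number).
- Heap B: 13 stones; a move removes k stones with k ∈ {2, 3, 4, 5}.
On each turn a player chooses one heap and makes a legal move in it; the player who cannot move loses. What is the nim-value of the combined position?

15

Heap A is a plain Nim heap of size 12, so its Grundy value is 12.
For heap B, compute g(0), g(1), … with moves {2, 3, 4, 5}:
k:     0  1  2  3  4  5  6  7  8  9 10 11 12 13
g(k):  0  0  1  1  2  2  3  0  0  1  1  2  2  3
So g(13) = 3.
The value of a disjunctive sum is the nim-sum of the parts.
Combined value = 12 ⊕ 3 = 15.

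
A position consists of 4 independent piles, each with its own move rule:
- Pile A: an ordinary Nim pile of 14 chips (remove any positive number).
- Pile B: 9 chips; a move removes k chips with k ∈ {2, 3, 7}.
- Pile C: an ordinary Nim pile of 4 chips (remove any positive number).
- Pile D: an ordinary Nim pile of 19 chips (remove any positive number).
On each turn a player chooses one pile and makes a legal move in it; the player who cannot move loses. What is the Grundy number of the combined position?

27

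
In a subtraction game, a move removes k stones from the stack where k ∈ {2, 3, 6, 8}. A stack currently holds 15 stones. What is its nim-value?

0

Compute g(0), g(1), … for moves {2, 3, 6, 8}:
k:     0  1  2  3  4  5  6  7  8  9 10 11 12 13 14 15
g(k):  0  0  1  1  2  0  3  1  2  2  0  3  1  2  0  0
So g(15) = 0.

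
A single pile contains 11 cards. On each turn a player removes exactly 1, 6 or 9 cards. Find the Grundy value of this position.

Grundy values for subtraction set {1, 6, 9}:
k:     0  1  2  3  4  5  6  7  8  9 10 11
g(k):  0  1  0  1  0  1  2  0  1  2  3  2
So g(11) = 2.

2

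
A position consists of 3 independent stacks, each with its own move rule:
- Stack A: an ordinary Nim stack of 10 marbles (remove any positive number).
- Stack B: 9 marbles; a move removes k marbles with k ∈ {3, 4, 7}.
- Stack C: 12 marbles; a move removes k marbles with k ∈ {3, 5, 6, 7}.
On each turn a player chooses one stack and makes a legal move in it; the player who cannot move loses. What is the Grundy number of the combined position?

Stack A is a plain Nim stack of size 10, so its Grundy value is 10.
For stack B, compute g(0), g(1), … with moves {3, 4, 7}:
g(0) = mex{} = 0
g(1) = mex{} = 0
g(2) = mex{} = 0
g(3) = mex{0} = 1
g(4) = mex{0} = 1
g(5) = mex{0} = 1
g(6) = mex{0,1} = 2
g(7) = mex{0,1} = 2
g(8) = mex{0,1} = 2
g(9) = mex{0,1,2} = 3
So g(9) = 3.
Grundy values for stack C (subtraction set {3, 5, 6, 7}):
g(0) = mex{} = 0
g(1) = mex{} = 0
g(2) = mex{} = 0
g(3) = mex{0} = 1
g(4) = mex{0} = 1
g(5) = mex{0} = 1
g(6) = mex{0,1} = 2
g(7) = mex{0,1} = 2
g(8) = mex{0,1} = 2
g(9) = mex{0,1,2} = 3
g(10) = mex{1,2} = 0
g(11) = mex{1,2} = 0
g(12) = mex{1,2,3} = 0
So g(12) = 0.
By the Sprague-Grundy theorem, the Grundy value of a sum of independent games is the XOR of the component values.
Combined value = 10 ⊕ 3 ⊕ 0 = 9.

9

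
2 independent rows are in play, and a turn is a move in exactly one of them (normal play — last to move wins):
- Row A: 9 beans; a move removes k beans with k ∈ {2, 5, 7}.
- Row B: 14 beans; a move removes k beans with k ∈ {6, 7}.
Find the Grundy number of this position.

2

Grundy values for row A (subtraction set {2, 5, 7}):
k:     0  1  2  3  4  5  6  7  8  9
g(k):  0  0  1  1  0  2  1  3  2  2
So g(9) = 2.
For row B, compute g(0), g(1), … with moves {6, 7}:
g(0) = mex{} = 0
g(1) = mex{} = 0
g(2) = mex{} = 0
g(3) = mex{} = 0
g(4) = mex{} = 0
g(5) = mex{} = 0
g(6) = mex{0} = 1
g(7) = mex{0} = 1
g(8) = mex{0} = 1
g(9) = mex{0} = 1
g(10) = mex{0} = 1
g(11) = mex{0} = 1
g(12) = mex{0,1} = 2
g(13) = mex{1} = 0
g(14) = mex{1} = 0
So g(14) = 0.
By the Sprague-Grundy theorem, the Grundy value of a sum of independent games is the XOR of the component values.
Combined value = 2 ⊕ 0 = 2.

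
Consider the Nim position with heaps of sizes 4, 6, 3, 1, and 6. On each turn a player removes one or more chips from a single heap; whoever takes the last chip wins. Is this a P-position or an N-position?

N-position

Nim-sum: 4 ⊕ 6 ⊕ 3 ⊕ 1 ⊕ 6 = 6.
The nim-sum is 6 ≠ 0, so this is an N-position: the player to move can win.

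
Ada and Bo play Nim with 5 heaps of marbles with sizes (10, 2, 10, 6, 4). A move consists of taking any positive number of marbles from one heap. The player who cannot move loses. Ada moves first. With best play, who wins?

Compute the nim-sum pairwise:
10 XOR 2 = 8
8 XOR 10 = 2
2 XOR 6 = 4
4 XOR 4 = 0
The nim-sum is 0, so this is a P-position: the player to move is in a losing position under optimal play; Ada is about to move from it and so loses — Bo wins.

Bo wins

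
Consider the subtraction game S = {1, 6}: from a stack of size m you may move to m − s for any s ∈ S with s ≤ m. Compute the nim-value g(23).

Build the Grundy sequence with g(k) = mex{g(k−s) : s ∈ {1, 6}, s ≤ k}:
k:     0  1  2  3  4  5  6  7  8  9 10 11 12 13 14 15 16 17 18 19 20 21 22 23
g(k):  0  1  0  1  0  1  2  0  1  0  1  0  1  2  0  1  0  1  0  1  2  0  1  0
So g(23) = 0.

0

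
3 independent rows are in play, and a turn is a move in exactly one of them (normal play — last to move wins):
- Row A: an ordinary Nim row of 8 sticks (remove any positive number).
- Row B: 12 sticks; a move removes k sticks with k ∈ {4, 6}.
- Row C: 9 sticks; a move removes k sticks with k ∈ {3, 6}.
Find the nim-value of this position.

Row A is a plain Nim row of size 8, so its Grundy value is 8.
For row B, compute g(0), g(1), … with moves {4, 6}:
k:     0  1  2  3  4  5  6  7  8  9 10 11 12
g(k):  0  0  0  0  1  1  1  1  2  2  0  0  0
So g(12) = 0.
Grundy values for row C (subtraction set {3, 6}):
g(0) = mex{} = 0
g(1) = mex{} = 0
g(2) = mex{} = 0
g(3) = mex{0} = 1
g(4) = mex{0} = 1
g(5) = mex{0} = 1
g(6) = mex{0,1} = 2
g(7) = mex{0,1} = 2
g(8) = mex{0,1} = 2
g(9) = mex{1,2} = 0
So g(9) = 0.
The value of a disjunctive sum is the nim-sum of the parts.
Combined value = 8 ⊕ 0 ⊕ 0 = 8.

8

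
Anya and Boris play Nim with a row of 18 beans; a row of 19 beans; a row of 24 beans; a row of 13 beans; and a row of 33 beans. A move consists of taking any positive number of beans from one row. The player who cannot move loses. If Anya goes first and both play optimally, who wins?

Anya wins

Compute the nim-sum pairwise:
18 ^ 19 = 1
1 ^ 24 = 25
25 ^ 13 = 20
20 ^ 33 = 53
The nim-sum is 53 ≠ 0, so this is an N-position: the player to move can win; Anya has a winning move.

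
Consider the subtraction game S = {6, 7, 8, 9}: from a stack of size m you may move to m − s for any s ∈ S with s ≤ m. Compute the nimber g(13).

Grundy values for subtraction set {6, 7, 8, 9}:
k:     0  1  2  3  4  5  6  7  8  9 10 11 12 13
g(k):  0  0  0  0  0  0  1  1  1  1  1  1  2  2
So g(13) = 2.

2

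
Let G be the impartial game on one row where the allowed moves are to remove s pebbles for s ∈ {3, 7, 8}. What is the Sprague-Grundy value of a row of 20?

1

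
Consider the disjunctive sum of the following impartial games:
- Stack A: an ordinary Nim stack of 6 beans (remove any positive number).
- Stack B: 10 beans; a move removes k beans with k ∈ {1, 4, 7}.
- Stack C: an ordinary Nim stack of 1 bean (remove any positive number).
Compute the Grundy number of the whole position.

7

Stack A is a plain Nim stack of size 6, so its Grundy value is 6.
Grundy values for stack B (subtraction set {1, 4, 7}):
k:     0  1  2  3  4  5  6  7  8  9 10
g(k):  0  1  0  1  2  0  1  2  0  1  0
So g(10) = 0.
Stack C is a plain Nim stack of size 1, so its Grundy value is 1.
The value of a disjunctive sum is the nim-sum of the parts.
Combined value = 6 XOR 0 XOR 1 = 7.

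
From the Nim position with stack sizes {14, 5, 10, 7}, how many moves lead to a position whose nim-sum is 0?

3

Compute the nim-sum pairwise:
14 XOR 5 = 11
11 XOR 10 = 1
1 XOR 7 = 6
The overall nim-sum is X = 6. A stack of size p has a winning move iff p XOR X < p (reduce it to p XOR X).
  14: 14 XOR 6 = 8 < 14 — winning move (to 8).
  5: 5 XOR 6 = 3 < 5 — winning move (to 3).
  10: 10 XOR 6 = 12 ≥ 10 — no move.
  7: 7 XOR 6 = 1 < 7 — winning move (to 1).
That gives 3 winning moves.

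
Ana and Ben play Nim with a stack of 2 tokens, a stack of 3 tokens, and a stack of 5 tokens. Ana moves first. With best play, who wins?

Ana wins

Nim-sum: 2 ⊕ 3 ⊕ 5 = 4.
The nim-sum is 4 ≠ 0, so this is an N-position: the player to move can win; Ana has a winning move.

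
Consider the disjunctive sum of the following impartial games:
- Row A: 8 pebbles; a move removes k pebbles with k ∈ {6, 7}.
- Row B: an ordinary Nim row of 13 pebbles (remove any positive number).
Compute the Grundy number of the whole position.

12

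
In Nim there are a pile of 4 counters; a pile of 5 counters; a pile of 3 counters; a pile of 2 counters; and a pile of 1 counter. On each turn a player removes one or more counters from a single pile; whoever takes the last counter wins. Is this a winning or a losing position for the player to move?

Winning position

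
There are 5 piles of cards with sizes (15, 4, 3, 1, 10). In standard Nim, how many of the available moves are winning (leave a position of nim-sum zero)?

3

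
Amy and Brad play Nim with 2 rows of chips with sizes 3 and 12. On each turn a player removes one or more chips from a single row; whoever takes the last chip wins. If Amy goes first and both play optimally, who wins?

Amy wins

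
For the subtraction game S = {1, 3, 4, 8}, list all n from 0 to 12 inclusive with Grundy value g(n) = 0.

0, 2, 7, 9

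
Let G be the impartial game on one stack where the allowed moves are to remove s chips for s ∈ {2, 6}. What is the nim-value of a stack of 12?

Compute g(0), g(1), … for moves {2, 6}:
g(0) = mex{} = 0
g(1) = mex{} = 0
g(2) = mex{0} = 1
g(3) = mex{0} = 1
g(4) = mex{1} = 0
g(5) = mex{1} = 0
g(6) = mex{0} = 1
g(7) = mex{0} = 1
g(8) = mex{1} = 0
g(9) = mex{1} = 0
g(10) = mex{0} = 1
g(11) = mex{0} = 1
g(12) = mex{1} = 0
So g(12) = 0.

0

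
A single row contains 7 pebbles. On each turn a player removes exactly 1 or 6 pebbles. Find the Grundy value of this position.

0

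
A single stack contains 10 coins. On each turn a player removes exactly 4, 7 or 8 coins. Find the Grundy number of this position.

Build the Grundy sequence with g(k) = mex{g(k−s) : s ∈ {4, 7, 8}, s ≤ k}:
g(0) = mex{} = 0
g(1) = mex{} = 0
g(2) = mex{} = 0
g(3) = mex{} = 0
g(4) = mex{0} = 1
g(5) = mex{0} = 1
g(6) = mex{0} = 1
g(7) = mex{0} = 1
g(8) = mex{0,1} = 2
g(9) = mex{0,1} = 2
g(10) = mex{0,1} = 2
So g(10) = 2.

2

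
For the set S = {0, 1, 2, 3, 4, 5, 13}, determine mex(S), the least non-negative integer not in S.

The values 0, 1, 2, 3, 4, 5 are all present; 6 is the first non-negative integer missing from the set.

6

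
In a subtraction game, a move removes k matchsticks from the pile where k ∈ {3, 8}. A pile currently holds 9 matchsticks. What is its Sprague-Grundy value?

Compute g(0), g(1), … for moves {3, 8}:
g(0) = mex{} = 0
g(1) = mex{} = 0
g(2) = mex{} = 0
g(3) = mex{0} = 1
g(4) = mex{0} = 1
g(5) = mex{0} = 1
g(6) = mex{1} = 0
g(7) = mex{1} = 0
g(8) = mex{0,1} = 2
g(9) = mex{0} = 1
So g(9) = 1.

1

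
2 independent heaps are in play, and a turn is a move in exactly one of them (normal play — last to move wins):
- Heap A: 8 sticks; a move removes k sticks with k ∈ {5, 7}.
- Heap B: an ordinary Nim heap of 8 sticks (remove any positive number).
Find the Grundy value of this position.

Grundy values for heap A (subtraction set {5, 7}):
g(0) = mex{} = 0
g(1) = mex{} = 0
g(2) = mex{} = 0
g(3) = mex{} = 0
g(4) = mex{} = 0
g(5) = mex{0} = 1
g(6) = mex{0} = 1
g(7) = mex{0} = 1
g(8) = mex{0} = 1
So g(8) = 1.
Heap B is a plain Nim heap of size 8, so its Grundy value is 8.
The value of a disjunctive sum is the nim-sum of the parts.
Combined value = 1 ⊕ 8 = 9.

9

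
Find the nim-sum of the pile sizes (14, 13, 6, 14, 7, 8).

4

Write each in binary and XOR column by column:
  1110  (14)
  1101  (13)
  0110  (6)
  1110  (14)
  0111  (7)
  1000  (8)
  ----
  0100  (4)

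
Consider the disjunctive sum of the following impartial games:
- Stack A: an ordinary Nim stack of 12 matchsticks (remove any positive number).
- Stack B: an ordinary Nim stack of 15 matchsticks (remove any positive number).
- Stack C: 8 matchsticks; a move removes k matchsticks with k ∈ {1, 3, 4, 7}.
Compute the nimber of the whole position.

3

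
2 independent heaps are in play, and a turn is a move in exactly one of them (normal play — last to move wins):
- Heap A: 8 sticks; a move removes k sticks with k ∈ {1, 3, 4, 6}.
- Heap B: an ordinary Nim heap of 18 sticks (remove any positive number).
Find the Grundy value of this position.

19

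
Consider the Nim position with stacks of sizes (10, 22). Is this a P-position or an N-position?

N-position

Bitwise XOR of the heap sizes:
  01010  (10)
  10110  (22)
  -----
  11100  (28)
The nim-sum is 28 ≠ 0, so this is an N-position: the player to move can win.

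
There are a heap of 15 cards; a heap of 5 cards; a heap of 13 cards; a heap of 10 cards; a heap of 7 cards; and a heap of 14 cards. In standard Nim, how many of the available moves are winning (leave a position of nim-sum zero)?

5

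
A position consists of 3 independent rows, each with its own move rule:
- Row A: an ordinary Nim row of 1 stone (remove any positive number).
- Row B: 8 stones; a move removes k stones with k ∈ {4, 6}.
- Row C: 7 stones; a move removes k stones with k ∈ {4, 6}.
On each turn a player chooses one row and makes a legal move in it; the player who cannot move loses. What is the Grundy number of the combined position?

Row A is a plain Nim row of size 1, so its Grundy value is 1.
For row B, compute g(0), g(1), … with moves {4, 6}:
k:     0  1  2  3  4  5  6  7  8
g(k):  0  0  0  0  1  1  1  1  2
So g(8) = 2.
For row C, compute g(0), g(1), … with moves {4, 6}:
g(0) = mex{} = 0
g(1) = mex{} = 0
g(2) = mex{} = 0
g(3) = mex{} = 0
g(4) = mex{0} = 1
g(5) = mex{0} = 1
g(6) = mex{0} = 1
g(7) = mex{0} = 1
So g(7) = 1.
By the Sprague-Grundy theorem, the Grundy value of a sum of independent games is the XOR of the component values.
Combined value = 1 XOR 2 XOR 1 = 2.

2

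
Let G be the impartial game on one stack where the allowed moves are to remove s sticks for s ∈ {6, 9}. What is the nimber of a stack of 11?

1

Build the Grundy sequence with g(k) = mex{g(k−s) : s ∈ {6, 9}, s ≤ k}:
g(0) = mex{} = 0
g(1) = mex{} = 0
g(2) = mex{} = 0
g(3) = mex{} = 0
g(4) = mex{} = 0
g(5) = mex{} = 0
g(6) = mex{0} = 1
g(7) = mex{0} = 1
g(8) = mex{0} = 1
g(9) = mex{0} = 1
g(10) = mex{0} = 1
g(11) = mex{0} = 1
So g(11) = 1.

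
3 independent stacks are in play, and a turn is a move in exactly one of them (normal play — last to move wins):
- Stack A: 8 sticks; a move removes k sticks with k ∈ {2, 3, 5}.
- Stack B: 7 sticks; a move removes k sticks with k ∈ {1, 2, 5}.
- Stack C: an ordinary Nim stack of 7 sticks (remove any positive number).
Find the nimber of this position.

6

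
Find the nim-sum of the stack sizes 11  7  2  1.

15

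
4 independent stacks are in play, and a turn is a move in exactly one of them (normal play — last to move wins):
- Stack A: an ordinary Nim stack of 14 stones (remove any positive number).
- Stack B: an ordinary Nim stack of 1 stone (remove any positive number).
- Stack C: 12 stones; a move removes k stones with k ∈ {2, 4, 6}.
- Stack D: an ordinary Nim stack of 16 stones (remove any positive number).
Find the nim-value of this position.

29

Stack A is a plain Nim stack of size 14, so its Grundy value is 14.
Stack B is a plain Nim stack of size 1, so its Grundy value is 1.
Build the Grundy sequence for stack C with g(k) = mex{g(k−s) : s ∈ {2, 4, 6}, s ≤ k}:
k:     0  1  2  3  4  5  6  7  8  9 10 11 12
g(k):  0  0  1  1  2  2  3  3  0  0  1  1  2
So g(12) = 2.
Stack D is a plain Nim stack of size 16, so its Grundy value is 16.
By the Sprague-Grundy theorem, the Grundy value of a sum of independent games is the XOR of the component values.
Combined value = 14 ⊕ 1 ⊕ 2 ⊕ 16 = 29.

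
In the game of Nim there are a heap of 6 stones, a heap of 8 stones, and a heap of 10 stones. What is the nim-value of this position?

4

Nim-sum: 6 ⊕ 8 ⊕ 10 = 4.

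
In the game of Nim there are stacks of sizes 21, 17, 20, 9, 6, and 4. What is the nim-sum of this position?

27

In binary:
  10101  (21)
  10001  (17)
  10100  (20)
  01001  (9)
  00110  (6)
  00100  (4)
  -----
  11011  (27)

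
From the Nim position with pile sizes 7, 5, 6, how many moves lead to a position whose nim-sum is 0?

3

Nim-sum: 7 XOR 5 XOR 6 = 4.
The overall nim-sum is X = 4. A pile of size p has a winning move iff p XOR X < p (reduce it to p XOR X).
  7: 7 XOR 4 = 3 < 7 — winning move (to 3).
  5: 5 XOR 4 = 1 < 5 — winning move (to 1).
  6: 6 XOR 4 = 2 < 6 — winning move (to 2).
That gives 3 winning moves.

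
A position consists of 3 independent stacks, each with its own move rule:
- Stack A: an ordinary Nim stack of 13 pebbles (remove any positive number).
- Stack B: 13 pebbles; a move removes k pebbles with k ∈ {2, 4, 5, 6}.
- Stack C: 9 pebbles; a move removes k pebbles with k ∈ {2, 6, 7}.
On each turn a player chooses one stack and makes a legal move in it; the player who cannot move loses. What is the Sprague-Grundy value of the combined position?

15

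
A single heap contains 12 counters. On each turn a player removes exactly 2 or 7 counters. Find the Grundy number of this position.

Build the Grundy sequence with g(k) = mex{g(k−s) : s ∈ {2, 7}, s ≤ k}:
g(0) = mex{} = 0
g(1) = mex{} = 0
g(2) = mex{0} = 1
g(3) = mex{0} = 1
g(4) = mex{1} = 0
g(5) = mex{1} = 0
g(6) = mex{0} = 1
g(7) = mex{0} = 1
g(8) = mex{0,1} = 2
g(9) = mex{1} = 0
g(10) = mex{1,2} = 0
g(11) = mex{0} = 1
g(12) = mex{0} = 1
So g(12) = 1.

1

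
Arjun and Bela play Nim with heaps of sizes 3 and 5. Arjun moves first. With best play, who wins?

Arjun wins

Write each in binary and XOR column by column:
  011  (3)
  101  (5)
  ---
  110  (6)
The nim-sum is 6 ≠ 0, so this is an N-position: the player to move can win; Arjun has a winning move.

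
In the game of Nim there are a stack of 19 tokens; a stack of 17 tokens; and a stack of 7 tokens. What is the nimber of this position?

Nim-sum: 19 ^ 17 ^ 7 = 5.

5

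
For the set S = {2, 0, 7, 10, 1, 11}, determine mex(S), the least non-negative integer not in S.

3

The values 0, 1, 2 are all present; 3 is the first non-negative integer missing from the set.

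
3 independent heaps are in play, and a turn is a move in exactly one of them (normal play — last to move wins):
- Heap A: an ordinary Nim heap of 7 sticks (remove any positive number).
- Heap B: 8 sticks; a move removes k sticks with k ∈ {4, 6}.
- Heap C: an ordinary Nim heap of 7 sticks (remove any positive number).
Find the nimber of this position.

2

Heap A is a plain Nim heap of size 7, so its Grundy value is 7.
Grundy values for heap B (subtraction set {4, 6}):
k:     0  1  2  3  4  5  6  7  8
g(k):  0  0  0  0  1  1  1  1  2
So g(8) = 2.
Heap C is a plain Nim heap of size 7, so its Grundy value is 7.
The value of a disjunctive sum is the nim-sum of the parts.
Combined value = 7 ⊕ 2 ⊕ 7 = 2.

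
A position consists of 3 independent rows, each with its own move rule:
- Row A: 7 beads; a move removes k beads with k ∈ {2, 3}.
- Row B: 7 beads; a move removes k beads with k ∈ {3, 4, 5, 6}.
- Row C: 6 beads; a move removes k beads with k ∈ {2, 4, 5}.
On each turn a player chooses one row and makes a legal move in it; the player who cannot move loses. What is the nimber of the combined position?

0

For row A, compute g(0), g(1), … with moves {2, 3}:
k:     0  1  2  3  4  5  6  7
g(k):  0  0  1  1  2  0  0  1
So g(7) = 1.
Grundy values for row B (subtraction set {3, 4, 5, 6}):
k:     0  1  2  3  4  5  6  7
g(k):  0  0  0  1  1  1  2  2
So g(7) = 2.
Grundy values for row C (subtraction set {2, 4, 5}):
g(0) = mex{} = 0
g(1) = mex{} = 0
g(2) = mex{0} = 1
g(3) = mex{0} = 1
g(4) = mex{0,1} = 2
g(5) = mex{0,1} = 2
g(6) = mex{0,1,2} = 3
So g(6) = 3.
The value of a disjunctive sum is the nim-sum of the parts.
Combined value = 1 ⊕ 2 ⊕ 3 = 0.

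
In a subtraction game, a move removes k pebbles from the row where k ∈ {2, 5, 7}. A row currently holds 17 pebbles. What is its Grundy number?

2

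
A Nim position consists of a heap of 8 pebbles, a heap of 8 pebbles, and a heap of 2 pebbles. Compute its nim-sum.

Write each in binary and XOR column by column:
  1000  (8)
  1000  (8)
  0010  (2)
  ----
  0010  (2)

2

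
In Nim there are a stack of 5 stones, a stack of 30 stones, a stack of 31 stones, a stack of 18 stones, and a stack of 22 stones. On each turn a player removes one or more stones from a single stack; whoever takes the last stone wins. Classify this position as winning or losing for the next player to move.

Losing position

Nim-sum: 5 ⊕ 30 ⊕ 31 ⊕ 18 ⊕ 22 = 0.
The nim-sum is 0, so this is a P-position: the player to move is in a losing position under optimal play.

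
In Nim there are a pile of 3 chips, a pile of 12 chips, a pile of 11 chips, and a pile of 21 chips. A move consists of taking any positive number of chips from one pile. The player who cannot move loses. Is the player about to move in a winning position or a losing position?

Winning position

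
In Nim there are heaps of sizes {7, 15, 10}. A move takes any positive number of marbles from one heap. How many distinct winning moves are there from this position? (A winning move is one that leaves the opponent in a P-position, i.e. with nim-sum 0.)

Nim-sum: 7 ⊕ 15 ⊕ 10 = 2.
The overall nim-sum is X = 2. A heap of size p has a winning move iff p XOR X < p (reduce it to p XOR X).
  7: 7 XOR 2 = 5 < 7 — winning move (to 5).
  15: 15 XOR 2 = 13 < 15 — winning move (to 13).
  10: 10 XOR 2 = 8 < 10 — winning move (to 8).
That gives 3 winning moves.

3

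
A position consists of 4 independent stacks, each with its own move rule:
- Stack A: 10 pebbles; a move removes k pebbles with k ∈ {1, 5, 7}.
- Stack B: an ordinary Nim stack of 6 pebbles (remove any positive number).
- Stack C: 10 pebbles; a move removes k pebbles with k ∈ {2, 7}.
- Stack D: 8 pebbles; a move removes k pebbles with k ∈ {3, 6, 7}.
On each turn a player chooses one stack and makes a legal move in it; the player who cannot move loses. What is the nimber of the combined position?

For stack A, compute g(0), g(1), … with moves {1, 5, 7}:
k:     0  1  2  3  4  5  6  7  8  9 10
g(k):  0  1  0  1  0  1  0  1  0  1  0
So g(10) = 0.
Stack B is a plain Nim stack of size 6, so its Grundy value is 6.
Grundy values for stack C (subtraction set {2, 7}):
k:     0  1  2  3  4  5  6  7  8  9 10
g(k):  0  0  1  1  0  0  1  1  2  0  0
So g(10) = 0.
For stack D, compute g(0), g(1), … with moves {3, 6, 7}:
g(0) = mex{} = 0
g(1) = mex{} = 0
g(2) = mex{} = 0
g(3) = mex{0} = 1
g(4) = mex{0} = 1
g(5) = mex{0} = 1
g(6) = mex{0,1} = 2
g(7) = mex{0,1} = 2
g(8) = mex{0,1} = 2
So g(8) = 2.
By the Sprague-Grundy theorem, the Grundy value of a sum of independent games is the XOR of the component values.
Combined value = 0 XOR 6 XOR 0 XOR 2 = 4.

4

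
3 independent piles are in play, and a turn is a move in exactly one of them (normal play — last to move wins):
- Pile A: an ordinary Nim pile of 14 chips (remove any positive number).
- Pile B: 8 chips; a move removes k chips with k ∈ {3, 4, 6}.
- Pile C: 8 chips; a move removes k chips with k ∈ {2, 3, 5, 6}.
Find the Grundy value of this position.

12

Pile A is a plain Nim pile of size 14, so its Grundy value is 14.
Grundy values for pile B (subtraction set {3, 4, 6}):
k:     0  1  2  3  4  5  6  7  8
g(k):  0  0  0  1  1  1  2  2  2
So g(8) = 2.
Grundy values for pile C (subtraction set {2, 3, 5, 6}):
k:     0  1  2  3  4  5  6  7  8
g(k):  0  0  1  1  2  2  3  3  0
So g(8) = 0.
The value of a disjunctive sum is the nim-sum of the parts.
Combined value = 14 XOR 2 XOR 0 = 12.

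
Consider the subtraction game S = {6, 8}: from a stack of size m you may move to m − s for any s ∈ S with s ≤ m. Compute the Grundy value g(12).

2

Grundy values for subtraction set {6, 8}:
k:     0  1  2  3  4  5  6  7  8  9 10 11 12
g(k):  0  0  0  0  0  0  1  1  1  1  1  1  2
So g(12) = 2.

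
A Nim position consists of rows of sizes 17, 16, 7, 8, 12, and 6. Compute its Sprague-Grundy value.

Nim-sum: 17 ⊕ 16 ⊕ 7 ⊕ 8 ⊕ 12 ⊕ 6 = 4.

4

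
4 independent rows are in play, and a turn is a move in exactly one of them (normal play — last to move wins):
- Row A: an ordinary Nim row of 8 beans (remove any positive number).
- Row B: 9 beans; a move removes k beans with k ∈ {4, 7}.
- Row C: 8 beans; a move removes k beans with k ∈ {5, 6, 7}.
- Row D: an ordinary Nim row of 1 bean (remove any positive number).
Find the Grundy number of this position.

10

Row A is a plain Nim row of size 8, so its Grundy value is 8.
Grundy values for row B (subtraction set {4, 7}):
k:     0  1  2  3  4  5  6  7  8  9
g(k):  0  0  0  0  1  1  1  1  2  2
So g(9) = 2.
Build the Grundy sequence for row C with g(k) = mex{g(k−s) : s ∈ {5, 6, 7}, s ≤ k}:
k:     0  1  2  3  4  5  6  7  8
g(k):  0  0  0  0  0  1  1  1  1
So g(8) = 1.
Row D is a plain Nim row of size 1, so its Grundy value is 1.
By the Sprague-Grundy theorem, the Grundy value of a sum of independent games is the XOR of the component values.
Combined value = 8 ⊕ 2 ⊕ 1 ⊕ 1 = 10.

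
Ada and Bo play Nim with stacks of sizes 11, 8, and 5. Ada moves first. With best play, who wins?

Ada wins

In binary:
  1011  (11)
  1000  (8)
  0101  (5)
  ----
  0110  (6)
The nim-sum is 6 ≠ 0, so this is an N-position: the player to move can win; Ada has a winning move.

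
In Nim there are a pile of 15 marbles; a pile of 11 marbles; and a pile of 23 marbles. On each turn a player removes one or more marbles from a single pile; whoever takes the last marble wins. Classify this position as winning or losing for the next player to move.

Nim-sum: 15 ^ 11 ^ 23 = 19.
The nim-sum is 19 ≠ 0, so this is an N-position: the player to move can win.

Winning position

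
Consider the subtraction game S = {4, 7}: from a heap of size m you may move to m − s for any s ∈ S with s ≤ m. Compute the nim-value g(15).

1

Compute g(0), g(1), … for moves {4, 7}:
k:     0  1  2  3  4  5  6  7  8  9 10 11 12 13 14 15
g(k):  0  0  0  0  1  1  1  1  2  2  2  0  0  0  0  1
So g(15) = 1.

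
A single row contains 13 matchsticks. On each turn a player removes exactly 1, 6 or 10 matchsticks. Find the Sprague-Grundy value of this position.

Build the Grundy sequence with g(k) = mex{g(k−s) : s ∈ {1, 6, 10}, s ≤ k}:
k:     0  1  2  3  4  5  6  7  8  9 10 11 12 13
g(k):  0  1  0  1  0  1  2  0  1  0  1  0  1  2
So g(13) = 2.

2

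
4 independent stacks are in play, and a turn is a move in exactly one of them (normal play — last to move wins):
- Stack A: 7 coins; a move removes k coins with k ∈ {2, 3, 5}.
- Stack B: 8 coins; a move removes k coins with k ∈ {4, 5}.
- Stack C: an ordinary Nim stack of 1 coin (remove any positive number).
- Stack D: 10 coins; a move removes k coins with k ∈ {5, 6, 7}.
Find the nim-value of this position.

1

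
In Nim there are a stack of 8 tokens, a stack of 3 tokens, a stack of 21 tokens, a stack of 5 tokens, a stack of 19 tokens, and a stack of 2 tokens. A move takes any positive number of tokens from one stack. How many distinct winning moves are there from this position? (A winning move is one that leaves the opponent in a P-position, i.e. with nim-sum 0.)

1

Compute the nim-sum pairwise:
8 XOR 3 = 11
11 XOR 21 = 30
30 XOR 5 = 27
27 XOR 19 = 8
8 XOR 2 = 10
The overall nim-sum is X = 10. A stack of size p has a winning move iff p XOR X < p (reduce it to p XOR X).
  8: 8 XOR 10 = 2 < 8 — winning move (to 2).
  3: 3 XOR 10 = 9 ≥ 3 — no move.
  21: 21 XOR 10 = 31 ≥ 21 — no move.
  5: 5 XOR 10 = 15 ≥ 5 — no move.
  19: 19 XOR 10 = 25 ≥ 19 — no move.
  2: 2 XOR 10 = 8 ≥ 2 — no move.
That gives 1 winning move.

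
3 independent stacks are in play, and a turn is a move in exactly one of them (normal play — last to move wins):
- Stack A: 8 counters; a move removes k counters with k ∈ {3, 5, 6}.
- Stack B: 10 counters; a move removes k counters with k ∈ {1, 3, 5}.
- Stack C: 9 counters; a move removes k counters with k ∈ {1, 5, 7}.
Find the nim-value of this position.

Build the Grundy sequence for stack A with g(k) = mex{g(k−s) : s ∈ {3, 5, 6}, s ≤ k}:
k:     0  1  2  3  4  5  6  7  8
g(k):  0  0  0  1  1  1  2  2  2
So g(8) = 2.
For stack B, compute g(0), g(1), … with moves {1, 3, 5}:
k:     0  1  2  3  4  5  6  7  8  9 10
g(k):  0  1  0  1  0  1  0  1  0  1  0
So g(10) = 0.
For stack C, compute g(0), g(1), … with moves {1, 5, 7}:
g(0) = mex{} = 0
g(1) = mex{0} = 1
g(2) = mex{1} = 0
g(3) = mex{0} = 1
g(4) = mex{1} = 0
g(5) = mex{0} = 1
g(6) = mex{1} = 0
g(7) = mex{0} = 1
g(8) = mex{1} = 0
g(9) = mex{0} = 1
So g(9) = 1.
The value of a disjunctive sum is the nim-sum of the parts.
Combined value = 2 XOR 0 XOR 1 = 3.

3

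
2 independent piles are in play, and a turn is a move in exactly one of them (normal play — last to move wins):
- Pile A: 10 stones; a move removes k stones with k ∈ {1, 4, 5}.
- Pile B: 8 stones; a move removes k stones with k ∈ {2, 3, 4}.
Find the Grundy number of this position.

1

Build the Grundy sequence for pile A with g(k) = mex{g(k−s) : s ∈ {1, 4, 5}, s ≤ k}:
g(0) = mex{} = 0
g(1) = mex{0} = 1
g(2) = mex{1} = 0
g(3) = mex{0} = 1
g(4) = mex{0,1} = 2
g(5) = mex{0,1,2} = 3
g(6) = mex{0,1,3} = 2
g(7) = mex{0,1,2} = 3
g(8) = mex{1,2,3} = 0
g(9) = mex{0,2,3} = 1
g(10) = mex{1,2,3} = 0
So g(10) = 0.
Grundy values for pile B (subtraction set {2, 3, 4}):
k:     0  1  2  3  4  5  6  7  8
g(k):  0  0  1  1  2  2  0  0  1
So g(8) = 1.
By the Sprague-Grundy theorem, the Grundy value of a sum of independent games is the XOR of the component values.
Combined value = 0 ⊕ 1 = 1.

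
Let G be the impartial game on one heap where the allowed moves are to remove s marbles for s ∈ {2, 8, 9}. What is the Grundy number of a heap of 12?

2

Build the Grundy sequence with g(k) = mex{g(k−s) : s ∈ {2, 8, 9}, s ≤ k}:
k:     0  1  2  3  4  5  6  7  8  9 10 11 12
g(k):  0  0  1  1  0  0  1  1  2  2  3  0  2
So g(12) = 2.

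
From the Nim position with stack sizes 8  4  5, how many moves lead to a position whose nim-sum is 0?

1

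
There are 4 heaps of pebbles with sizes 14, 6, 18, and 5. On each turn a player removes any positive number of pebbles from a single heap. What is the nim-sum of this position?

Compute the nim-sum pairwise:
14 ^ 6 = 8
8 ^ 18 = 26
26 ^ 5 = 31

31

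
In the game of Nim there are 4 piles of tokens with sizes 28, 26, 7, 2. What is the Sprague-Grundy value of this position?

3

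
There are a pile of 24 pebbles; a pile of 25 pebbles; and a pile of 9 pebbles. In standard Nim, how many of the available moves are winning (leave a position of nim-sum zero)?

3

Nim-sum: 24 ⊕ 25 ⊕ 9 = 8.
The overall nim-sum is X = 8. A pile of size p has a winning move iff p XOR X < p (reduce it to p XOR X).
  24: 24 XOR 8 = 16 < 24 — winning move (to 16).
  25: 25 XOR 8 = 17 < 25 — winning move (to 17).
  9: 9 XOR 8 = 1 < 9 — winning move (to 1).
That gives 3 winning moves.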